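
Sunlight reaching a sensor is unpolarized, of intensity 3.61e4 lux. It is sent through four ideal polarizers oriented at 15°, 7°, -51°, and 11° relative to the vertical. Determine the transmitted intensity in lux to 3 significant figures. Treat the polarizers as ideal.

Unpolarized light through the first polarizer → I₁ = 3.61e4 lux/2 = 1.805e+04 lux, polarized at 15°.
I₂ = I₁ · cos²(8°) = 1.805e+04 · 0.9806 = 1.77e+04 lux.
I₃ = I₂ · cos²(58°) = 1.77e+04 · 0.2808 = 4971 lux.
I₄ = I₃ · cos²(62°) = 4971 · 0.2204 = 1096 lux.

I ≈ 1100 lux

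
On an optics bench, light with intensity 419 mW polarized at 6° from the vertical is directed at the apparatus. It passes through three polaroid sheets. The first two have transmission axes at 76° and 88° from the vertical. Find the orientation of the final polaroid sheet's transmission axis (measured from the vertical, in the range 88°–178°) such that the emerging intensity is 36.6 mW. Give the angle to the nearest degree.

I₁ = I₀ cos²(76° − 6°) = I₀ cos²(70°) = 0.117 I₀.
I₂ = I₁ cos²(88° − 76°) = 0.117 I₀ · cos²(12°) = 0.1119 I₀.
Target fraction: 36.6 / 419 mW = 0.08735 of I₀.
Need I₃/I₀ = 0.08735, so cos²(θ − 88°) = 0.08735 / 0.1119 = 0.7805.
θ − 88° = arccos(√0.7805) = 27.9°, giving θ ≈ 88 + 27.9 = 115.9°.

θ ≈ 116°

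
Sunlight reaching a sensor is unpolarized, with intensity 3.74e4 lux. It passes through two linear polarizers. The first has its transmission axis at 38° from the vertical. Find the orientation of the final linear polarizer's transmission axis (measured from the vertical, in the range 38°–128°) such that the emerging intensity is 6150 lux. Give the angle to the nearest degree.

Unpolarized light through the first polarizer → I₁ = ½ I₀, now polarized at 38°.
Target fraction: 6150 / 3.74e4 lux = 0.1644 of I₀.
Need I₂/I₀ = 0.1644, so cos²(θ − 38°) = 0.1644 / 0.5 = 0.3289.
θ − 38° = arccos(√0.3289) = 55.0°, giving θ ≈ 38 + 55.0 = 93.0°.

θ ≈ 93°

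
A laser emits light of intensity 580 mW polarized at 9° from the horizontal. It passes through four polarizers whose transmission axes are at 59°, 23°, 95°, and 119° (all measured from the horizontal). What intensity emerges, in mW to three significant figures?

I₁ = 580 mW · cos²(50°) = 239.6 mW.
I₂ = I₁ · cos²(36°) = 239.6 · 0.6545 = 156.8 mW.
I₃ = I₂ · cos²(72°) = 156.8 · 0.09549 = 14.98 mW.
I₄ = I₃ · cos²(24°) = 14.98 · 0.8346 = 12.5 mW.

I ≈ 12.5 mW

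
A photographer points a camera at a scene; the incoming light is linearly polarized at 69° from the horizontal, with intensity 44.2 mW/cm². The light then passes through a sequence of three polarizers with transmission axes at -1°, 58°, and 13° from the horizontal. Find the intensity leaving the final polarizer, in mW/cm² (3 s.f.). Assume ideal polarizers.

I ≈ 0.686 mW/cm²

By Malus's law, I₁ = 44.2 mW/cm² · cos²(70°) = 5.17 mW/cm².
I₂ = I₁ · cos²(59°) = 5.17 · 0.2653 = 1.372 mW/cm².
I₃ = I₂ · cos²(45°) = 1.372 · 0.5 = 0.6858 mW/cm².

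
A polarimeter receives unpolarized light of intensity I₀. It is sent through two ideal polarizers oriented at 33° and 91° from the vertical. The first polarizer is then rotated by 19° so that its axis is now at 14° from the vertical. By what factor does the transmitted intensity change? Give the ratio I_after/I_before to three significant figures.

Before rotation:
Unpolarized light through the first polarizer → I₁ = ½ I₀, now polarized at 33°.
I₂ = I₁ cos²(91° − 33°) = 0.5 I₀ · cos²(58°) = 0.1404 I₀.
After rotation:
Unpolarized light through the first polarizer → I₁ = ½ I₀, now polarized at 14°.
I₂ = I₁ cos²(91° − 14°) = 0.5 I₀ · cos²(77°) = 0.0253 I₀.
Ratio = 0.0253 / 0.1404 = 0.1802.

I_new/I_old ≈ 0.180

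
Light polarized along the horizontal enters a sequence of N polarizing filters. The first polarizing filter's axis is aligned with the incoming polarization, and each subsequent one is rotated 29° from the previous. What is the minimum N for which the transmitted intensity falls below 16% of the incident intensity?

First polarizer is aligned with the polarization: full transmission.
Each further stage multiplies by cos²(29°) = 0.765.
After N polarizers: T = 0.765^(N−1). Require T < 0.16 ⇒ N−1 > ln(0.16)/ln(0.765) = 6.84, so N−1 ≥ 7 and N = 8.
Check: N=8 gives T = 0.1533 < 0.16; N=7 gives T = 0.2004.

N = 8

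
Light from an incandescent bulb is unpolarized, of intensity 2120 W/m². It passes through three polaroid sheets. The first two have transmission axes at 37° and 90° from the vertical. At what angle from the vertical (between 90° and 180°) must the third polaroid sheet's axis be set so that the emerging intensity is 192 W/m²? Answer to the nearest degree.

θ ≈ 135°

Unpolarized light through the first polarizer → I₁ = ½ I₀, now polarized at 37°.
I₂ = I₁ cos²(90° − 37°) = 0.5 I₀ · cos²(53°) = 0.1811 I₀.
Target fraction: 192 / 2120 W/m² = 0.09057 of I₀.
Need I₃/I₀ = 0.09057, so cos²(θ − 90°) = 0.09057 / 0.1811 = 0.5001.
θ − 90° = arccos(√0.5001) = 45.0°, giving θ ≈ 90 + 45.0 = 135.0°.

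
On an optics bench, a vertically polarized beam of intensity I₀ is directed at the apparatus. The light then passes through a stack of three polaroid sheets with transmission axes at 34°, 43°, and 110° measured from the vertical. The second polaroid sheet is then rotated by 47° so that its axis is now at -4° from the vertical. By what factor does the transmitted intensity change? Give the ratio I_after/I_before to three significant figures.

Before rotation:
By Malus's law, I₁ = I₀ cos²(34° − 0°) = I₀ cos²(34°) = 0.6873 I₀.
I₂ = I₁ cos²(43° − 34°) = 0.6873 I₀ · cos²(9°) = 0.6705 I₀.
I₃ = I₂ cos²(110° − 43°) = 0.6705 I₀ · cos²(67°) = 0.1024 I₀.
After rotation:
I₁ = I₀ cos²(34° − 0°) = I₀ cos²(34°) = 0.6873 I₀.
I₂ = I₁ cos²(-4° − 34°) = 0.6873 I₀ · cos²(38°) = 0.4268 I₀.
Angle between axes 2 and 3: 66°. I₃ = 0.4268 I₀ · cos²(66°) = 0.07061 I₀.
Ratio = 0.07061 / 0.1024 = 0.6898.

I_new/I_old ≈ 0.690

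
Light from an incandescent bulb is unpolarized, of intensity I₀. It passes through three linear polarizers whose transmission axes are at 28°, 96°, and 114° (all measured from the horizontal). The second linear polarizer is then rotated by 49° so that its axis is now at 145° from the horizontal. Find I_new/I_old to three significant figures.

Before rotation:
Unpolarized light through the first polarizer → I₁ = ½ I₀, now polarized at 28°.
I₂ = I₁ cos²(96° − 28°) = 0.5 I₀ · cos²(68°) = 0.07017 I₀.
I₃ = I₂ cos²(114° − 96°) = 0.07017 I₀ · cos²(18°) = 0.06346 I₀.
After rotation:
Unpolarized light through the first polarizer → I₁ = ½ I₀, now polarized at 28°.
Angle between axes 1 and 2: 63°. I₂ = 0.5 I₀ · cos²(63°) = 0.1031 I₀.
I₃ = I₂ cos²(114° − 145°) = 0.1031 I₀ · cos²(31°) = 0.07572 I₀.
Ratio = 0.07572 / 0.06346 = 1.193.

I_new/I_old ≈ 1.19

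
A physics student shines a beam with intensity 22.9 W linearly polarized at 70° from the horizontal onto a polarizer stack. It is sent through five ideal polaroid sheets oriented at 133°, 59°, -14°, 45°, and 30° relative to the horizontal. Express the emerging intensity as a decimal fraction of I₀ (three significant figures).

I₁ = 22.9 W · cos²(63°) = 4.72 W.
I₂ = I₁ · cos²(74°) = 4.72 · 0.07598 = 0.3586 W.
I₃ = I₂ · cos²(73°) = 0.3586 · 0.08548 = 0.03065 W.
I₄ = I₃ · cos²(59°) = 0.03065 · 0.2653 = 0.008131 W.
I₅ = I₄ · cos²(15°) = 0.008131 · 0.933 = 0.007587 W.
Transmitted fraction = 0.0003313.

I/I₀ ≈ 0.000331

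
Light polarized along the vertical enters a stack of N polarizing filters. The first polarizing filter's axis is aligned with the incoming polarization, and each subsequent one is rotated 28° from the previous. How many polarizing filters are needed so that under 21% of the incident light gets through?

N = 8

First polarizer is aligned with the polarization: full transmission.
Each further stage multiplies by cos²(28°) = 0.7796.
After N polarizers: T = 0.7796^(N−1). Require T < 0.21 ⇒ N−1 > ln(0.21)/ln(0.7796) = 6.27, so N−1 ≥ 7 and N = 8.
Check: N=8 gives T = 0.175 < 0.21; N=7 gives T = 0.2245.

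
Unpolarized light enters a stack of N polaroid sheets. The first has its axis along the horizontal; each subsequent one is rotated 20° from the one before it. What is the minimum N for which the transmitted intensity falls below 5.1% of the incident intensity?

First polarizer halves the unpolarized light: factor 1/2.
Each further stage multiplies by cos²(20°) = 0.883.
After N polarizers: T = 0.5·0.883^(N−1). Require T < 0.051 ⇒ N−1 > ln(0.051/0.5)/ln(0.883) = 18.35, so N−1 ≥ 19 and N = 20.
Check: N=20 gives T = 0.04704 < 0.051; N=19 gives T = 0.05327.

N = 20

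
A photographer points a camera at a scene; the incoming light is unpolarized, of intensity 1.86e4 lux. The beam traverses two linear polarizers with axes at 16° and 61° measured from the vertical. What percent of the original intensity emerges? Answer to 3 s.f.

Unpolarized light through the first polarizer → I₁ = 1.86e4 lux/2 = 9300 lux, polarized at 16°.
I₂ = I₁ · cos²(45°) = 9300 · 0.5 = 4650 lux.
That is 25% of the incident intensity.

≈ 25.0%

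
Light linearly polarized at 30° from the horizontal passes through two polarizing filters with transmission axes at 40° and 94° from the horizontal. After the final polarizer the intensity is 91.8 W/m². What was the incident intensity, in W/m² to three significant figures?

I₀ ≈ 274 W/m²

By Malus's law, I₁ = I₀ cos²(40° − 30°) = I₀ cos²(10°) = 0.9698 I₀.
I₂ = I₁ cos²(94° − 40°) = 0.9698 I₀ · cos²(54°) = 0.3351 I₀.
So 91.8 W/m² = 0.3351 I₀, giving I₀ = 91.8/0.3351 = 274 W/m².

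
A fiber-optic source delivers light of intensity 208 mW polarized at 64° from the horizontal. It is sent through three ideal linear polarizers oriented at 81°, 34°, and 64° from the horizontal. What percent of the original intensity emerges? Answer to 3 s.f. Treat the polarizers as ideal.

≈ 31.9%

I₁ = 208 mW · cos²(17°) = 190.2 mW.
I₂ = I₁ · cos²(47°) = 190.2 · 0.4651 = 88.48 mW.
I₃ = I₂ · cos²(30°) = 88.48 · 0.75 = 66.36 mW.
That is 31.9% of the incident intensity.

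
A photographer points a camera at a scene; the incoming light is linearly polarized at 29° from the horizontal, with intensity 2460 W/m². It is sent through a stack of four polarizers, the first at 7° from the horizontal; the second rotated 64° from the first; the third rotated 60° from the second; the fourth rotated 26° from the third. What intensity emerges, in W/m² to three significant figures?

I ≈ 82.1 W/m²

I₁ = 2460 W/m² · cos²(22°) = 2115 W/m².
I₂ = I₁ · cos²(64°) = 2115 · 0.1922 = 406.4 W/m².
I₃ = I₂ · cos²(60°) = 406.4 · 0.25 = 101.6 W/m².
I₄ = I₃ · cos²(26°) = 101.6 · 0.8078 = 82.08 W/m².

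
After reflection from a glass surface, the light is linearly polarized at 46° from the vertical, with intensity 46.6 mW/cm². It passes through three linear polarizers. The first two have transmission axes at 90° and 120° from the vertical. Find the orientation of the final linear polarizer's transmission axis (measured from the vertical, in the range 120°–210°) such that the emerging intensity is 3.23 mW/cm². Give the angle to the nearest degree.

I₁ = I₀ cos²(90° − 46°) = I₀ cos²(44°) = 0.5174 I₀.
I₂ = I₁ cos²(120° − 90°) = 0.5174 I₀ · cos²(30°) = 0.3881 I₀.
Target fraction: 3.23 / 46.6 mW/cm² = 0.06931 of I₀.
Need I₃/I₀ = 0.06931, so cos²(θ − 120°) = 0.06931 / 0.3881 = 0.1786.
θ − 120° = arccos(√0.1786) = 65.0°, giving θ ≈ 120 + 65.0 = 185.0°.

θ ≈ 185°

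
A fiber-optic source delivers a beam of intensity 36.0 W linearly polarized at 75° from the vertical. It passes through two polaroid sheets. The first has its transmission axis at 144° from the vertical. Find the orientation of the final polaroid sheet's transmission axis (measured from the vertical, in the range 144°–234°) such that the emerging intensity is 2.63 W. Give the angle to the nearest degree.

By Malus's law, I₁ = I₀ cos²(144° − 75°) = I₀ cos²(69°) = 0.1284 I₀.
Target fraction: 2.63 / 36.0 W = 0.07306 of I₀.
Need I₂/I₀ = 0.07306, so cos²(θ − 144°) = 0.07306 / 0.1284 = 0.5688.
θ − 144° = arccos(√0.5688) = 41.0°, giving θ ≈ 144 + 41.0 = 185.0°.

θ ≈ 185°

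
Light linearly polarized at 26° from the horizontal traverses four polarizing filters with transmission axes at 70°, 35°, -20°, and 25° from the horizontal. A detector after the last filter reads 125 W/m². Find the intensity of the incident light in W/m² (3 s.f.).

By Malus's law, I₁ = I₀ cos²(70° − 26°) = I₀ cos²(44°) = 0.5174 I₀.
I₂ = I₁ cos²(35° − 70°) = 0.5174 I₀ · cos²(35°) = 0.3472 I₀.
I₃ = I₂ cos²(-20° − 35°) = 0.3472 I₀ · cos²(55°) = 0.1142 I₀.
I₄ = I₃ cos²(25° + 20°) = 0.1142 I₀ · cos²(45°) = 0.05711 I₀.
So 125 W/m² = 0.05711 I₀, giving I₀ = 125/0.05711 = 2189 W/m².

I₀ ≈ 2190 W/m²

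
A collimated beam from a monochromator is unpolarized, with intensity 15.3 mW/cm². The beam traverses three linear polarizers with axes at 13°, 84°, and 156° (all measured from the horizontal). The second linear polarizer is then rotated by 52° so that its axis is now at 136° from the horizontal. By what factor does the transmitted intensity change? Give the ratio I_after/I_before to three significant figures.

I_new/I_old ≈ 25.9

Before rotation:
Unpolarized light through the first polarizer → I₁ = ½ I₀, now polarized at 13°.
I₂ = I₁ cos²(84° − 13°) = 0.5 I₀ · cos²(71°) = 0.053 I₀.
I₃ = I₂ cos²(156° − 84°) = 0.053 I₀ · cos²(72°) = 0.005061 I₀.
After rotation:
Unpolarized light through the first polarizer → I₁ = ½ I₀, now polarized at 13°.
Angle between axes 1 and 2: 57°. I₂ = 0.5 I₀ · cos²(57°) = 0.1483 I₀.
I₃ = I₂ cos²(156° − 136°) = 0.1483 I₀ · cos²(20°) = 0.131 I₀.
Ratio = 0.131 / 0.005061 = 25.88.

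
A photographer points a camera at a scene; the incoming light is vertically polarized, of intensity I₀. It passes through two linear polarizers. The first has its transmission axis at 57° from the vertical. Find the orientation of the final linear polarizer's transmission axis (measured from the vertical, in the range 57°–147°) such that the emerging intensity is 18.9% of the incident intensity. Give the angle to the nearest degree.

θ ≈ 94°

I₁ = I₀ cos²(57° − 0°) = I₀ cos²(57°) = 0.2966 I₀.
Need I₂/I₀ = 0.189, so cos²(θ − 57°) = 0.189 / 0.2966 = 0.6372.
θ − 57° = arccos(√0.6372) = 37.0°, giving θ ≈ 57 + 37.0 = 94.0°.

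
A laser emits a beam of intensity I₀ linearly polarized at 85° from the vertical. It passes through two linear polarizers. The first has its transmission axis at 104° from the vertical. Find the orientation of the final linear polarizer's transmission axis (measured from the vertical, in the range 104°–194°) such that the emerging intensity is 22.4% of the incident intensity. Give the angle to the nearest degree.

θ ≈ 164°

I₁ = I₀ cos²(104° − 85°) = I₀ cos²(19°) = 0.894 I₀.
Need I₂/I₀ = 0.224, so cos²(θ − 104°) = 0.224 / 0.894 = 0.2506.
θ − 104° = arccos(√0.2506) = 60.0°, giving θ ≈ 104 + 60.0 = 164.0°.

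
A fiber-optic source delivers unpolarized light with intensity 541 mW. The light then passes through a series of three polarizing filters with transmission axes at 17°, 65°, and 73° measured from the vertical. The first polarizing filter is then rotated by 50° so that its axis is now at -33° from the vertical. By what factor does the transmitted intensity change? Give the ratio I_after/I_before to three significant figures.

I_new/I_old ≈ 0.0433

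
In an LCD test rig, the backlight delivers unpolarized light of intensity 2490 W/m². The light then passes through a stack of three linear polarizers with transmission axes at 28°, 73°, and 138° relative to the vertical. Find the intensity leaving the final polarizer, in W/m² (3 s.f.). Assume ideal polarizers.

I ≈ 111 W/m²

Unpolarized light through the first polarizer → I₁ = 2490 W/m²/2 = 1245 W/m², polarized at 28°.
I₂ = I₁ · cos²(45°) = 1245 · 0.5 = 622.5 W/m².
I₃ = I₂ · cos²(65°) = 622.5 · 0.1786 = 111.2 W/m².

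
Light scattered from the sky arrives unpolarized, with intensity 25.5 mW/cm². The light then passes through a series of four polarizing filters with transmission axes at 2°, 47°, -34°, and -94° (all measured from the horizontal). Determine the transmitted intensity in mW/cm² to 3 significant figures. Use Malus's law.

I ≈ 0.0390 mW/cm²

Unpolarized light through the first polarizer → I₁ = 25.5 mW/cm²/2 = 12.75 mW/cm², polarized at 2°.
I₂ = I₁ · cos²(45°) = 12.75 · 0.5 = 6.375 mW/cm².
I₃ = I₂ · cos²(81°) = 6.375 · 0.02447 = 0.156 mW/cm².
I₄ = I₃ · cos²(60°) = 0.156 · 0.25 = 0.039 mW/cm².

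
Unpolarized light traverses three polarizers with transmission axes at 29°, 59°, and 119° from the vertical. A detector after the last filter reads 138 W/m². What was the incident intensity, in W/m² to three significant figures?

Unpolarized light through the first polarizer → I₁ = ½ I₀, now polarized at 29°.
I₂ = I₁ cos²(59° − 29°) = 0.5 I₀ · cos²(30°) = 0.375 I₀.
I₃ = I₂ cos²(119° − 59°) = 0.375 I₀ · cos²(60°) = 0.09375 I₀.
So 138 W/m² = 0.09375 I₀, giving I₀ = 138/0.09375 = 1472 W/m².

I₀ ≈ 1470 W/m²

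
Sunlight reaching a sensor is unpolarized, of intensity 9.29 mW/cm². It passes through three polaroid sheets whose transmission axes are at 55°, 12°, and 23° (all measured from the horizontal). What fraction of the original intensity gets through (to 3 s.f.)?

Unpolarized light through the first polarizer → I₁ = 9.29 mW/cm²/2 = 4.645 mW/cm², polarized at 55°.
I₂ = I₁ · cos²(43°) = 4.645 · 0.5349 = 2.485 mW/cm².
I₃ = I₂ · cos²(11°) = 2.485 · 0.9636 = 2.394 mW/cm².
Transmitted fraction = 0.2577.

I/I₀ ≈ 0.258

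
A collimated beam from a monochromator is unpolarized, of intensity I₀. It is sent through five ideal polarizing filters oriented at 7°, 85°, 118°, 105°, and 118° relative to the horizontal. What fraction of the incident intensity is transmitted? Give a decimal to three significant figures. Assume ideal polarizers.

Unpolarized light through the first polarizer → I₁ = ½ I₀, now polarized at 7°.
I₂ = I₁ cos²(85° − 7°) = 0.5 I₀ · cos²(78°) = 0.02161 I₀.
I₃ = I₂ cos²(118° − 85°) = 0.02161 I₀ · cos²(33°) = 0.0152 I₀.
I₄ = I₃ cos²(105° − 118°) = 0.0152 I₀ · cos²(13°) = 0.01443 I₀.
I₅ = I₄ cos²(118° − 105°) = 0.01443 I₀ · cos²(13°) = 0.0137 I₀.
Transmitted fraction = 0.0137.

≈ 0.0137 I₀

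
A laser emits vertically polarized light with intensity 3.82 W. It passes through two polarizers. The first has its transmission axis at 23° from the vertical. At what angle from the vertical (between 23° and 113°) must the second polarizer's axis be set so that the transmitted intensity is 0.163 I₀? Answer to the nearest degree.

θ ≈ 87°

By Malus's law, I₁ = I₀ cos²(23° − 0°) = I₀ cos²(23°) = 0.8473 I₀.
Need I₂/I₀ = 0.163, so cos²(θ − 23°) = 0.163 / 0.8473 = 0.1924.
θ − 23° = arccos(√0.1924) = 64.0°, giving θ ≈ 23 + 64.0 = 87.0°.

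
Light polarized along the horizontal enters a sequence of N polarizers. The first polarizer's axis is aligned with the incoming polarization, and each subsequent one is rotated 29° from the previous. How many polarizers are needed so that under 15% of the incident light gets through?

N = 9

First polarizer is aligned with the polarization: full transmission.
Each further stage multiplies by cos²(29°) = 0.765.
After N polarizers: T = 0.765^(N−1). Require T < 0.15 ⇒ N−1 > ln(0.15)/ln(0.765) = 7.08, so N−1 ≥ 8 and N = 9.
Check: N=9 gives T = 0.1172 < 0.15; N=8 gives T = 0.1533.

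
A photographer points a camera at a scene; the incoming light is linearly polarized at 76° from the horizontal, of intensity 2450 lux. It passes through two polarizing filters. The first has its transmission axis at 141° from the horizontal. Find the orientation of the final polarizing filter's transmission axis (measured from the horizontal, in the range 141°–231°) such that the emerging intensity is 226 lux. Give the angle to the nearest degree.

θ ≈ 185°

By Malus's law, I₁ = I₀ cos²(141° − 76°) = I₀ cos²(65°) = 0.1786 I₀.
Target fraction: 226 / 2450 lux = 0.09224 of I₀.
Need I₂/I₀ = 0.09224, so cos²(θ − 141°) = 0.09224 / 0.1786 = 0.5165.
θ − 141° = arccos(√0.5165) = 44.1°, giving θ ≈ 141 + 44.1 = 185.1°.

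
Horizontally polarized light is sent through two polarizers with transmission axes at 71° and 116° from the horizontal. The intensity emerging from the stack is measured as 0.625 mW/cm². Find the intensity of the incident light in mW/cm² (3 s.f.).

By Malus's law, I₁ = I₀ cos²(71° − 0°) = I₀ cos²(71°) = 0.106 I₀.
I₂ = I₁ cos²(116° − 71°) = 0.106 I₀ · cos²(45°) = 0.053 I₀.
So 0.625 mW/cm² = 0.053 I₀, giving I₀ = 0.625/0.053 = 11.79 mW/cm².

I₀ ≈ 11.8 mW/cm²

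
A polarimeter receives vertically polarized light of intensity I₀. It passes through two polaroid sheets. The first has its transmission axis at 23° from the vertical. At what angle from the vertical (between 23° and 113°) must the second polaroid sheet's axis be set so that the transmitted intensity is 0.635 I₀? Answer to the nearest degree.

By Malus's law, I₁ = I₀ cos²(23° − 0°) = I₀ cos²(23°) = 0.8473 I₀.
Need I₂/I₀ = 0.635, so cos²(θ − 23°) = 0.635 / 0.8473 = 0.7494.
θ − 23° = arccos(√0.7494) = 30.0°, giving θ ≈ 23 + 30.0 = 53.0°.

θ ≈ 53°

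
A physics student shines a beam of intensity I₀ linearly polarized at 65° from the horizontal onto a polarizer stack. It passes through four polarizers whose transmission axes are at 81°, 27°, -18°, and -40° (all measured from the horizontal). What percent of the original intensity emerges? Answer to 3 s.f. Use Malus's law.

By Malus's law, I₁ = I₀ cos²(81° − 65°) = I₀ cos²(16°) = 0.924 I₀.
I₂ = I₁ cos²(27° − 81°) = 0.924 I₀ · cos²(54°) = 0.3192 I₀.
I₃ = I₂ cos²(-18° − 27°) = 0.3192 I₀ · cos²(45°) = 0.1596 I₀.
I₄ = I₃ cos²(-40° + 18°) = 0.1596 I₀ · cos²(22°) = 0.1372 I₀.
That is 13.72% of the incident intensity.

≈ 13.7%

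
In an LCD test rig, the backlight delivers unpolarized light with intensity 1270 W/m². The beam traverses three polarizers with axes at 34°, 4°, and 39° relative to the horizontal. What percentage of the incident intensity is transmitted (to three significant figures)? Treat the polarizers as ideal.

≈ 25.2%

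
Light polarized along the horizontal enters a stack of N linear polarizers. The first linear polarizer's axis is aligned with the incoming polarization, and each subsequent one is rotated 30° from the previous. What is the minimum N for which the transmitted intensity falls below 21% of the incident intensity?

N = 7

First polarizer is aligned with the polarization: full transmission.
Each further stage multiplies by cos²(30°) = 0.75.
After N polarizers: T = 0.75^(N−1). Require T < 0.21 ⇒ N−1 > ln(0.21)/ln(0.75) = 5.42, so N−1 ≥ 6 and N = 7.
Check: N=7 gives T = 0.178 < 0.21; N=6 gives T = 0.2373.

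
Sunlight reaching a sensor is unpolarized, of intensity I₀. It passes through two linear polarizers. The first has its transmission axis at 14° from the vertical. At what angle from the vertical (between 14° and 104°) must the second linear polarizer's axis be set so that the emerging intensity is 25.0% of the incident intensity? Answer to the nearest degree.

Unpolarized light through the first polarizer → I₁ = ½ I₀, now polarized at 14°.
Need I₂/I₀ = 0.25, so cos²(θ − 14°) = 0.25 / 0.5 = 0.5.
θ − 14° = arccos(√0.5) = 45.0°, giving θ ≈ 14 + 45.0 = 59.0°.

θ ≈ 59°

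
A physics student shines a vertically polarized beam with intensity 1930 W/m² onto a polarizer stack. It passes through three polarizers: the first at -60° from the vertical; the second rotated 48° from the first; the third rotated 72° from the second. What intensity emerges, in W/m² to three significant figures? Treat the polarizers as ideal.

I₁ = 1930 W/m² · cos²(60°) = 482.5 W/m².
I₂ = I₁ · cos²(48°) = 482.5 · 0.4477 = 216 W/m².
I₃ = I₂ · cos²(72°) = 216 · 0.09549 = 20.63 W/m².

I ≈ 20.6 W/m²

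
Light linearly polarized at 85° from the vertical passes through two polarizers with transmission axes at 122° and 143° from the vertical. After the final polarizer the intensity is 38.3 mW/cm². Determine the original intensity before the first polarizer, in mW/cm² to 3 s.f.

I₁ = I₀ cos²(122° − 85°) = I₀ cos²(37°) = 0.6378 I₀.
I₂ = I₁ cos²(143° − 122°) = 0.6378 I₀ · cos²(21°) = 0.5559 I₀.
So 38.3 mW/cm² = 0.5559 I₀, giving I₀ = 38.3/0.5559 = 68.9 mW/cm².

I₀ ≈ 68.9 mW/cm²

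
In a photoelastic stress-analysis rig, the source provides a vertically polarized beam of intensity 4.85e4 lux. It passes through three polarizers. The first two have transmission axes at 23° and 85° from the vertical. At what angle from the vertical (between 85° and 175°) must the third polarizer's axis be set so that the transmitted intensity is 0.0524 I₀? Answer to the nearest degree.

θ ≈ 143°

By Malus's law, I₁ = I₀ cos²(23° − 0°) = I₀ cos²(23°) = 0.8473 I₀.
I₂ = I₁ cos²(85° − 23°) = 0.8473 I₀ · cos²(62°) = 0.1868 I₀.
Need I₃/I₀ = 0.0524, so cos²(θ − 85°) = 0.0524 / 0.1868 = 0.2806.
θ − 85° = arccos(√0.2806) = 58.0°, giving θ ≈ 85 + 58.0 = 143.0°.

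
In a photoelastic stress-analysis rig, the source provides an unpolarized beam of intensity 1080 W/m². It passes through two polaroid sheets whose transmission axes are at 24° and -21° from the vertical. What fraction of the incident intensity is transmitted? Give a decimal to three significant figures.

Unpolarized light through the first polarizer → I₁ = 1080 W/m²/2 = 540 W/m², polarized at 24°.
I₂ = I₁ · cos²(45°) = 540 · 0.5 = 270 W/m².
Transmitted fraction = 0.25.

I/I₀ ≈ 0.250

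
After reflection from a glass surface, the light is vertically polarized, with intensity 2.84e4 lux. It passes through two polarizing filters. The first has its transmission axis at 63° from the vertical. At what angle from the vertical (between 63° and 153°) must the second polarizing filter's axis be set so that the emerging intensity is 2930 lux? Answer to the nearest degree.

By Malus's law, I₁ = I₀ cos²(63° − 0°) = I₀ cos²(63°) = 0.2061 I₀.
Target fraction: 2930 / 2.84e4 lux = 0.1032 of I₀.
Need I₂/I₀ = 0.1032, so cos²(θ − 63°) = 0.1032 / 0.2061 = 0.5006.
θ − 63° = arccos(√0.5006) = 45.0°, giving θ ≈ 63 + 45.0 = 108.0°.

θ ≈ 108°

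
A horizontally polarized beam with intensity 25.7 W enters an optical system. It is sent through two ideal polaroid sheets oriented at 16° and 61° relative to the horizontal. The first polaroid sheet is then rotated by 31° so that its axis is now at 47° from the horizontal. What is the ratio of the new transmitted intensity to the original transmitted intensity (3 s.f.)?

I_new/I_old ≈ 0.948

Before rotation:
I₁ = I₀ cos²(16° − 0°) = I₀ cos²(16°) = 0.924 I₀.
I₂ = I₁ cos²(61° − 16°) = 0.924 I₀ · cos²(45°) = 0.462 I₀.
After rotation:
I₁ = I₀ cos²(47° − 0°) = I₀ cos²(47°) = 0.4651 I₀.
I₂ = I₁ cos²(61° − 47°) = 0.4651 I₀ · cos²(14°) = 0.4379 I₀.
Ratio = 0.4379 / 0.462 = 0.9478.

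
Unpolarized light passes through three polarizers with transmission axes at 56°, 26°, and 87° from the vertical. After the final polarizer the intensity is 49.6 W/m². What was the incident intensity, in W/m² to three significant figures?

I₀ ≈ 563 W/m²

Unpolarized light through the first polarizer → I₁ = ½ I₀, now polarized at 56°.
I₂ = I₁ cos²(26° − 56°) = 0.5 I₀ · cos²(30°) = 0.375 I₀.
I₃ = I₂ cos²(87° − 26°) = 0.375 I₀ · cos²(61°) = 0.08814 I₀.
So 49.6 W/m² = 0.08814 I₀, giving I₀ = 49.6/0.08814 = 562.7 W/m².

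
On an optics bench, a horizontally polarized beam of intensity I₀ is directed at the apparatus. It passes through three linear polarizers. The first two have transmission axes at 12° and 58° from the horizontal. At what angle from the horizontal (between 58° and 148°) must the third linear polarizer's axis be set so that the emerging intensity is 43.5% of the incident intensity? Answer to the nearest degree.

I₁ = I₀ cos²(12° − 0°) = I₀ cos²(12°) = 0.9568 I₀.
I₂ = I₁ cos²(58° − 12°) = 0.9568 I₀ · cos²(46°) = 0.4617 I₀.
Need I₃/I₀ = 0.435, so cos²(θ − 58°) = 0.435 / 0.4617 = 0.9422.
θ − 58° = arccos(√0.9422) = 13.9°, giving θ ≈ 58 + 13.9 = 71.9°.

θ ≈ 72°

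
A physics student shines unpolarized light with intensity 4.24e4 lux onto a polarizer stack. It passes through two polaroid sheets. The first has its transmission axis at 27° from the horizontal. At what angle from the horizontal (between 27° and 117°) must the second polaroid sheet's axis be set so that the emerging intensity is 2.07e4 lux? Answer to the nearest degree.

Unpolarized light through the first polarizer → I₁ = ½ I₀, now polarized at 27°.
Target fraction: 2.07e4 / 4.24e4 lux = 0.4882 of I₀.
Need I₂/I₀ = 0.4882, so cos²(θ − 27°) = 0.4882 / 0.5 = 0.9764.
θ − 27° = arccos(√0.9764) = 8.8°, giving θ ≈ 27 + 8.8 = 35.8°.

θ ≈ 36°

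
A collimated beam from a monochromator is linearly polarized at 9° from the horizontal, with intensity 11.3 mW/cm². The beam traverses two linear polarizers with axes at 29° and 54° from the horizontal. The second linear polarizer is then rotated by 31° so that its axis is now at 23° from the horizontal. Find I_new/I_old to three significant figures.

Before rotation:
I₁ = I₀ cos²(29° − 9°) = I₀ cos²(20°) = 0.883 I₀.
I₂ = I₁ cos²(54° − 29°) = 0.883 I₀ · cos²(25°) = 0.7253 I₀.
After rotation:
I₁ = I₀ cos²(29° − 9°) = I₀ cos²(20°) = 0.883 I₀.
I₂ = I₁ cos²(23° − 29°) = 0.883 I₀ · cos²(6°) = 0.8734 I₀.
Ratio = 0.8734 / 0.7253 = 1.204.

I_new/I_old ≈ 1.20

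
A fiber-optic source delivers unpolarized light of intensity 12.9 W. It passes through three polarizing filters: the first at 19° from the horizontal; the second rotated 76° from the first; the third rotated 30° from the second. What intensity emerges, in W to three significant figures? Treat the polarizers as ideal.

I ≈ 0.283 W

Unpolarized light through the first polarizer → I₁ = 12.9 W/2 = 6.45 W, polarized at 19°.
I₂ = I₁ · cos²(76°) = 6.45 · 0.05853 = 0.3775 W.
I₃ = I₂ · cos²(30°) = 0.3775 · 0.75 = 0.2831 W.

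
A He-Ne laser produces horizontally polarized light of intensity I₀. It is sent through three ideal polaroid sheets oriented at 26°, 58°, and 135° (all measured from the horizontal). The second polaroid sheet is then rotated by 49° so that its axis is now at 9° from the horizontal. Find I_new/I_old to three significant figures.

Before rotation:
I₁ = I₀ cos²(26° − 0°) = I₀ cos²(26°) = 0.8078 I₀.
I₂ = I₁ cos²(58° − 26°) = 0.8078 I₀ · cos²(32°) = 0.581 I₀.
I₃ = I₂ cos²(135° − 58°) = 0.581 I₀ · cos²(77°) = 0.0294 I₀.
After rotation:
I₁ = I₀ cos²(26° − 0°) = I₀ cos²(26°) = 0.8078 I₀.
I₂ = I₁ cos²(9° − 26°) = 0.8078 I₀ · cos²(17°) = 0.7388 I₀.
Angle between axes 2 and 3: 54°. I₃ = 0.7388 I₀ · cos²(54°) = 0.2552 I₀.
Ratio = 0.2552 / 0.0294 = 8.682.

I_new/I_old ≈ 8.68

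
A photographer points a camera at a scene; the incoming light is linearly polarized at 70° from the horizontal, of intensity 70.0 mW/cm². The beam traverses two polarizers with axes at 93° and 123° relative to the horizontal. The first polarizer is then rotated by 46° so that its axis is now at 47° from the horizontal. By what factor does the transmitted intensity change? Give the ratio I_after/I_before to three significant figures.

I_new/I_old ≈ 0.0780

Before rotation:
By Malus's law, I₁ = I₀ cos²(93° − 70°) = I₀ cos²(23°) = 0.8473 I₀.
I₂ = I₁ cos²(123° − 93°) = 0.8473 I₀ · cos²(30°) = 0.6355 I₀.
After rotation:
I₁ = I₀ cos²(47° − 70°) = I₀ cos²(23°) = 0.8473 I₀.
I₂ = I₁ cos²(123° − 47°) = 0.8473 I₀ · cos²(76°) = 0.04959 I₀.
Ratio = 0.04959 / 0.6355 = 0.07803.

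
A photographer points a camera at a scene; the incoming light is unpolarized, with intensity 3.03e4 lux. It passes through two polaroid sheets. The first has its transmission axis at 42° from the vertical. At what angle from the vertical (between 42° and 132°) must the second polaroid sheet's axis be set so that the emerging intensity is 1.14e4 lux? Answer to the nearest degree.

θ ≈ 72°

Unpolarized light through the first polarizer → I₁ = ½ I₀, now polarized at 42°.
Target fraction: 1.14e4 / 3.03e4 lux = 0.3762 of I₀.
Need I₂/I₀ = 0.3762, so cos²(θ − 42°) = 0.3762 / 0.5 = 0.7525.
θ − 42° = arccos(√0.7525) = 29.8°, giving θ ≈ 42 + 29.8 = 71.8°.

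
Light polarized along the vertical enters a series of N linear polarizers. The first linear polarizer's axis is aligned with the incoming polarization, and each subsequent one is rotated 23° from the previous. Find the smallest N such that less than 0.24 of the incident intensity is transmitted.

N = 10

First polarizer is aligned with the polarization: full transmission.
Each further stage multiplies by cos²(23°) = 0.8473.
After N polarizers: T = 0.8473^(N−1). Require T < 0.24 ⇒ N−1 > ln(0.24)/ln(0.8473) = 8.61, so N−1 ≥ 9 and N = 10.
Check: N=10 gives T = 0.2251 < 0.24; N=9 gives T = 0.2657.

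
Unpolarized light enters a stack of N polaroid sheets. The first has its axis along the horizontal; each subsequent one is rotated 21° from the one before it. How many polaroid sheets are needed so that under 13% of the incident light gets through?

N = 11

First polarizer halves the unpolarized light: factor 1/2.
Each further stage multiplies by cos²(21°) = 0.8716.
After N polarizers: T = 0.5·0.8716^(N−1). Require T < 0.13 ⇒ N−1 > ln(0.13/0.5)/ln(0.8716) = 9.80, so N−1 ≥ 10 and N = 11.
Check: N=11 gives T = 0.1265 < 0.13; N=10 gives T = 0.1451.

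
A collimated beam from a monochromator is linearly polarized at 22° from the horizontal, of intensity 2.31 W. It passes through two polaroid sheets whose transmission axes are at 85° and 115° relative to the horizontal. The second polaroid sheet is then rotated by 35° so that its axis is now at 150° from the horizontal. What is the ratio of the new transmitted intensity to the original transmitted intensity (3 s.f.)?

I_new/I_old ≈ 0.238

Before rotation:
By Malus's law, I₁ = I₀ cos²(85° − 22°) = I₀ cos²(63°) = 0.2061 I₀.
I₂ = I₁ cos²(115° − 85°) = 0.2061 I₀ · cos²(30°) = 0.1546 I₀.
After rotation:
I₁ = I₀ cos²(85° − 22°) = I₀ cos²(63°) = 0.2061 I₀.
I₂ = I₁ cos²(150° − 85°) = 0.2061 I₀ · cos²(65°) = 0.03681 I₀.
Ratio = 0.03681 / 0.1546 = 0.2381.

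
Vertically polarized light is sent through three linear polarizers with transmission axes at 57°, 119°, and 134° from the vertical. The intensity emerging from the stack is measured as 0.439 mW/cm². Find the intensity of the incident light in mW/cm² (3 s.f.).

I₀ ≈ 7.20 mW/cm²

By Malus's law, I₁ = I₀ cos²(57° − 0°) = I₀ cos²(57°) = 0.2966 I₀.
I₂ = I₁ cos²(119° − 57°) = 0.2966 I₀ · cos²(62°) = 0.06538 I₀.
I₃ = I₂ cos²(134° − 119°) = 0.06538 I₀ · cos²(15°) = 0.061 I₀.
So 0.439 mW/cm² = 0.061 I₀, giving I₀ = 0.439/0.061 = 7.197 mW/cm².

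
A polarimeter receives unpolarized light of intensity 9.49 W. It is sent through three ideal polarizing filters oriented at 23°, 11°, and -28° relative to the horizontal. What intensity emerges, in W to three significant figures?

I ≈ 2.74 W

Unpolarized light through the first polarizer → I₁ = 9.49 W/2 = 4.745 W, polarized at 23°.
I₂ = I₁ · cos²(12°) = 4.745 · 0.9568 = 4.54 W.
I₃ = I₂ · cos²(39°) = 4.54 · 0.604 = 2.742 W.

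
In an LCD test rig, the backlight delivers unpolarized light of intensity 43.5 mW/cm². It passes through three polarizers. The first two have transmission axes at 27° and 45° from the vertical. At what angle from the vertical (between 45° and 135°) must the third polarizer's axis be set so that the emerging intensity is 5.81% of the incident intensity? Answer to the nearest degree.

Unpolarized light through the first polarizer → I₁ = ½ I₀, now polarized at 27°.
I₂ = I₁ cos²(45° − 27°) = 0.5 I₀ · cos²(18°) = 0.4523 I₀.
Need I₃/I₀ = 0.0581, so cos²(θ − 45°) = 0.0581 / 0.4523 = 0.1285.
θ − 45° = arccos(√0.1285) = 69.0°, giving θ ≈ 45 + 69.0 = 114.0°.

θ ≈ 114°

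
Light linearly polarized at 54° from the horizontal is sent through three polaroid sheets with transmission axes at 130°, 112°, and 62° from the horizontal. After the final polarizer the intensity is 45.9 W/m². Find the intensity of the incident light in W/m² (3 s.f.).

I₀ ≈ 2100 W/m²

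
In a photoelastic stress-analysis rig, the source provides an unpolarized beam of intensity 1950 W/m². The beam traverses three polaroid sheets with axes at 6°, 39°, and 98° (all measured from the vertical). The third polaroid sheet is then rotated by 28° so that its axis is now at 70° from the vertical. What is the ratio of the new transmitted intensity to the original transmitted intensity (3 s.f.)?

Before rotation:
Unpolarized light through the first polarizer → I₁ = ½ I₀, now polarized at 6°.
I₂ = I₁ cos²(39° − 6°) = 0.5 I₀ · cos²(33°) = 0.3517 I₀.
I₃ = I₂ cos²(98° − 39°) = 0.3517 I₀ · cos²(59°) = 0.09329 I₀.
After rotation:
Unpolarized light through the first polarizer → I₁ = ½ I₀, now polarized at 6°.
I₂ = I₁ cos²(39° − 6°) = 0.5 I₀ · cos²(33°) = 0.3517 I₀.
I₃ = I₂ cos²(70° − 39°) = 0.3517 I₀ · cos²(31°) = 0.2584 I₀.
Ratio = 0.2584 / 0.09329 = 2.77.

I_new/I_old ≈ 2.77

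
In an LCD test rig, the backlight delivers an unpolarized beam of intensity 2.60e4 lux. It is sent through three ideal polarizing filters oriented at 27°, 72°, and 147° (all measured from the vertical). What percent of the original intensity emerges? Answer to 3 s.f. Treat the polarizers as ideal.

≈ 1.67%

Unpolarized light through the first polarizer → I₁ = 2.60e4 lux/2 = 1.3e+04 lux, polarized at 27°.
I₂ = I₁ · cos²(45°) = 1.3e+04 · 0.5 = 6500 lux.
I₃ = I₂ · cos²(75°) = 6500 · 0.06699 = 435.4 lux.
That is 1.675% of the incident intensity.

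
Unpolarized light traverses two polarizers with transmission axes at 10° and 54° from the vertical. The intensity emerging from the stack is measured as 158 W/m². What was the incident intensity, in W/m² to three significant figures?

I₀ ≈ 611 W/m²

Unpolarized light through the first polarizer → I₁ = ½ I₀, now polarized at 10°.
I₂ = I₁ cos²(54° − 10°) = 0.5 I₀ · cos²(44°) = 0.2587 I₀.
So 158 W/m² = 0.2587 I₀, giving I₀ = 158/0.2587 = 610.7 W/m².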